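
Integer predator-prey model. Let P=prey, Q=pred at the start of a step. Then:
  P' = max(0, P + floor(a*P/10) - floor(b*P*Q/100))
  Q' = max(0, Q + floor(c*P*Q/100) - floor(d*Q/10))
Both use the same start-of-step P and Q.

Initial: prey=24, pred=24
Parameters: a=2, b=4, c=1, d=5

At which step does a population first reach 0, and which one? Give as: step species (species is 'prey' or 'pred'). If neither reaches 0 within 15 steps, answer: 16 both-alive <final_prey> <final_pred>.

Step 1: prey: 24+4-23=5; pred: 24+5-12=17
Step 2: prey: 5+1-3=3; pred: 17+0-8=9
Step 3: prey: 3+0-1=2; pred: 9+0-4=5
Step 4: prey: 2+0-0=2; pred: 5+0-2=3
Step 5: prey: 2+0-0=2; pred: 3+0-1=2
Step 6: prey: 2+0-0=2; pred: 2+0-1=1
Step 7: prey: 2+0-0=2; pred: 1+0-0=1
Steps 8-15: state stable at prey=2, pred=1 (no change)
No extinction within 15 steps

Answer: 16 both-alive 2 1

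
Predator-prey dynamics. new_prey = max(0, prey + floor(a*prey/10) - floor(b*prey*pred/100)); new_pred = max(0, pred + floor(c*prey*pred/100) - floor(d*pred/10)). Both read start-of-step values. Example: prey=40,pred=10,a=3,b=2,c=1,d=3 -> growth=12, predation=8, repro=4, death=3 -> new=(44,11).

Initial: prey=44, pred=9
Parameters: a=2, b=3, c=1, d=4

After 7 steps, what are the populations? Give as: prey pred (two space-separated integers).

Answer: 30 7

Derivation:
Step 1: prey: 44+8-11=41; pred: 9+3-3=9
Step 2: prey: 41+8-11=38; pred: 9+3-3=9
Step 3: prey: 38+7-10=35; pred: 9+3-3=9
Step 4: prey: 35+7-9=33; pred: 9+3-3=9
Step 5: prey: 33+6-8=31; pred: 9+2-3=8
Step 6: prey: 31+6-7=30; pred: 8+2-3=7
Step 7: prey: 30+6-6=30; pred: 7+2-2=7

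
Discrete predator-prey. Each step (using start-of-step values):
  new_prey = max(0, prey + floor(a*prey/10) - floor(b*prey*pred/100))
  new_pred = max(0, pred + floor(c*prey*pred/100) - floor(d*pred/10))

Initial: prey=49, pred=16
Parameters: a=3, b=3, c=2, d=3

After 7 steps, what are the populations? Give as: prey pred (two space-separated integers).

Step 1: prey: 49+14-23=40; pred: 16+15-4=27
Step 2: prey: 40+12-32=20; pred: 27+21-8=40
Step 3: prey: 20+6-24=2; pred: 40+16-12=44
Step 4: prey: 2+0-2=0; pred: 44+1-13=32
Step 5: prey: 0+0-0=0; pred: 32+0-9=23
Step 6: prey: 0+0-0=0; pred: 23+0-6=17
Step 7: prey: 0+0-0=0; pred: 17+0-5=12

Answer: 0 12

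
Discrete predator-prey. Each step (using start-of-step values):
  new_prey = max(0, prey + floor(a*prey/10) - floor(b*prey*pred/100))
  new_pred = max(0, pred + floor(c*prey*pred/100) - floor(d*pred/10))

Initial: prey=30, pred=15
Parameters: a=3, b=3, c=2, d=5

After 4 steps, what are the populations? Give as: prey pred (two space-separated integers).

Answer: 13 12

Derivation:
Step 1: prey: 30+9-13=26; pred: 15+9-7=17
Step 2: prey: 26+7-13=20; pred: 17+8-8=17
Step 3: prey: 20+6-10=16; pred: 17+6-8=15
Step 4: prey: 16+4-7=13; pred: 15+4-7=12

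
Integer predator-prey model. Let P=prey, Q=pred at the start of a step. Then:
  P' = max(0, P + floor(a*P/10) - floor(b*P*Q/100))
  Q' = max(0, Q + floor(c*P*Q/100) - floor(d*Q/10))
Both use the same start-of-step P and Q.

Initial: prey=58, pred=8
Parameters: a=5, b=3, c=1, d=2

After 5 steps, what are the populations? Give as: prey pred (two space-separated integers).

Step 1: prey: 58+29-13=74; pred: 8+4-1=11
Step 2: prey: 74+37-24=87; pred: 11+8-2=17
Step 3: prey: 87+43-44=86; pred: 17+14-3=28
Step 4: prey: 86+43-72=57; pred: 28+24-5=47
Step 5: prey: 57+28-80=5; pred: 47+26-9=64

Answer: 5 64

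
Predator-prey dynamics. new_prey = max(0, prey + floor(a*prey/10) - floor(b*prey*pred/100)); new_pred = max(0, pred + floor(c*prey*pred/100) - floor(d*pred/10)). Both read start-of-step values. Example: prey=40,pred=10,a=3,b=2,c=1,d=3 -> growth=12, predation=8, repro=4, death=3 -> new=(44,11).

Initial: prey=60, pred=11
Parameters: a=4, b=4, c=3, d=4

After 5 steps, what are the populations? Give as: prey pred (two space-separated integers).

Step 1: prey: 60+24-26=58; pred: 11+19-4=26
Step 2: prey: 58+23-60=21; pred: 26+45-10=61
Step 3: prey: 21+8-51=0; pred: 61+38-24=75
Step 4: prey: 0+0-0=0; pred: 75+0-30=45
Step 5: prey: 0+0-0=0; pred: 45+0-18=27

Answer: 0 27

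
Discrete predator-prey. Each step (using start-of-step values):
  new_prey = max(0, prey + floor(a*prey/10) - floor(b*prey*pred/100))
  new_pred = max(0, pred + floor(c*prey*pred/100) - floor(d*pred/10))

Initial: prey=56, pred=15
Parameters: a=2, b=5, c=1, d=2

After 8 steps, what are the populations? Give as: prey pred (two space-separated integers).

Step 1: prey: 56+11-42=25; pred: 15+8-3=20
Step 2: prey: 25+5-25=5; pred: 20+5-4=21
Step 3: prey: 5+1-5=1; pred: 21+1-4=18
Step 4: prey: 1+0-0=1; pred: 18+0-3=15
Step 5: prey: 1+0-0=1; pred: 15+0-3=12
Step 6: prey: 1+0-0=1; pred: 12+0-2=10
Step 7: prey: 1+0-0=1; pred: 10+0-2=8
Step 8: prey: 1+0-0=1; pred: 8+0-1=7

Answer: 1 7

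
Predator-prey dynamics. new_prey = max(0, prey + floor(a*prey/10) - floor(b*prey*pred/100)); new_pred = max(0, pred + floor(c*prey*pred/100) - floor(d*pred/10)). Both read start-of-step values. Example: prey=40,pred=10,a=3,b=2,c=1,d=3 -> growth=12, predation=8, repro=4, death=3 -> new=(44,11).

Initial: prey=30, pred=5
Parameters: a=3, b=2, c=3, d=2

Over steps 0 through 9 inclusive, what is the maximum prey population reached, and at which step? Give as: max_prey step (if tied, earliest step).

Step 1: prey: 30+9-3=36; pred: 5+4-1=8
Step 2: prey: 36+10-5=41; pred: 8+8-1=15
Step 3: prey: 41+12-12=41; pred: 15+18-3=30
Step 4: prey: 41+12-24=29; pred: 30+36-6=60
Step 5: prey: 29+8-34=3; pred: 60+52-12=100
Step 6: prey: 3+0-6=0; pred: 100+9-20=89
Step 7: prey: 0+0-0=0; pred: 89+0-17=72
Step 8: prey: 0+0-0=0; pred: 72+0-14=58
Step 9: prey: 0+0-0=0; pred: 58+0-11=47
Max prey = 41 at step 2

Answer: 41 2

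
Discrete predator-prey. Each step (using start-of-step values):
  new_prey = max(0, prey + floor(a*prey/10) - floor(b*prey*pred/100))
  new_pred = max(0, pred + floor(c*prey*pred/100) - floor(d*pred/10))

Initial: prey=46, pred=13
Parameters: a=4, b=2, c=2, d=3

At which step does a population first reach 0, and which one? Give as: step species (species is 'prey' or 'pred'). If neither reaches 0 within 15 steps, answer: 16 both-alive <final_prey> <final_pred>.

Answer: 5 prey

Derivation:
Step 1: prey: 46+18-11=53; pred: 13+11-3=21
Step 2: prey: 53+21-22=52; pred: 21+22-6=37
Step 3: prey: 52+20-38=34; pred: 37+38-11=64
Step 4: prey: 34+13-43=4; pred: 64+43-19=88
Step 5: prey: 4+1-7=0; pred: 88+7-26=69
First extinction: prey at step 5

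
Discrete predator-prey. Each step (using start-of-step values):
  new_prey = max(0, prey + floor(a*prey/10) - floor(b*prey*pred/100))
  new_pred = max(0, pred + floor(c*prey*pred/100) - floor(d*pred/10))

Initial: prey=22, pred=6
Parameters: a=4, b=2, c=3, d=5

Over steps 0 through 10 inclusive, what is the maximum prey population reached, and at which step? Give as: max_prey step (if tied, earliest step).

Step 1: prey: 22+8-2=28; pred: 6+3-3=6
Step 2: prey: 28+11-3=36; pred: 6+5-3=8
Step 3: prey: 36+14-5=45; pred: 8+8-4=12
Step 4: prey: 45+18-10=53; pred: 12+16-6=22
Step 5: prey: 53+21-23=51; pred: 22+34-11=45
Step 6: prey: 51+20-45=26; pred: 45+68-22=91
Step 7: prey: 26+10-47=0; pred: 91+70-45=116
Step 8: prey: 0+0-0=0; pred: 116+0-58=58
Step 9: prey: 0+0-0=0; pred: 58+0-29=29
Step 10: prey: 0+0-0=0; pred: 29+0-14=15
Max prey = 53 at step 4

Answer: 53 4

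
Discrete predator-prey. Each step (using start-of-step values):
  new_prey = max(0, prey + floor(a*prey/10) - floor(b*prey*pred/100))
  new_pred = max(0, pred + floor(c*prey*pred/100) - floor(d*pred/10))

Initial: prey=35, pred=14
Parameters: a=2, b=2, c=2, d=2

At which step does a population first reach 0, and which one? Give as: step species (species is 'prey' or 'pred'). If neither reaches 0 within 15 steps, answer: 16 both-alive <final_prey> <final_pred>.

Answer: 16 both-alive 1 7

Derivation:
Step 1: prey: 35+7-9=33; pred: 14+9-2=21
Step 2: prey: 33+6-13=26; pred: 21+13-4=30
Step 3: prey: 26+5-15=16; pred: 30+15-6=39
Step 4: prey: 16+3-12=7; pred: 39+12-7=44
Step 5: prey: 7+1-6=2; pred: 44+6-8=42
Step 6: prey: 2+0-1=1; pred: 42+1-8=35
Step 7: prey: 1+0-0=1; pred: 35+0-7=28
Step 8: prey: 1+0-0=1; pred: 28+0-5=23
Step 9: prey: 1+0-0=1; pred: 23+0-4=19
Step 10: prey: 1+0-0=1; pred: 19+0-3=16
Step 11: prey: 1+0-0=1; pred: 16+0-3=13
Step 12: prey: 1+0-0=1; pred: 13+0-2=11
Step 13: prey: 1+0-0=1; pred: 11+0-2=9
Step 14: prey: 1+0-0=1; pred: 9+0-1=8
Step 15: prey: 1+0-0=1; pred: 8+0-1=7
No extinction within 15 steps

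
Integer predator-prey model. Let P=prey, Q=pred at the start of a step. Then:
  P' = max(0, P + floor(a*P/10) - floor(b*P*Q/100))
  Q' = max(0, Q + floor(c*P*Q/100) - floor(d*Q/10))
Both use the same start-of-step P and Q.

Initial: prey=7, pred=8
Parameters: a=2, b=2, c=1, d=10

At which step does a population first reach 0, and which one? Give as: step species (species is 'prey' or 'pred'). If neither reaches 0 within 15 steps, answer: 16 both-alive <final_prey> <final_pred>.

Answer: 1 pred

Derivation:
Step 1: prey: 7+1-1=7; pred: 8+0-8=0
First extinction: pred at step 1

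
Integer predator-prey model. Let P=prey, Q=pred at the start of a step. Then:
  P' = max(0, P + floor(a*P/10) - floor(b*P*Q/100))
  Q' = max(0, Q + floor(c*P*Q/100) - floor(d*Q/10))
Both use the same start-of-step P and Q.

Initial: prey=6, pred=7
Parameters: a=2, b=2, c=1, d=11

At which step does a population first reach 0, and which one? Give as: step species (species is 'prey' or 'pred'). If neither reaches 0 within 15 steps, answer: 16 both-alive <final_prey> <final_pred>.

Answer: 1 pred

Derivation:
Step 1: prey: 6+1-0=7; pred: 7+0-7=0
First extinction: pred at step 1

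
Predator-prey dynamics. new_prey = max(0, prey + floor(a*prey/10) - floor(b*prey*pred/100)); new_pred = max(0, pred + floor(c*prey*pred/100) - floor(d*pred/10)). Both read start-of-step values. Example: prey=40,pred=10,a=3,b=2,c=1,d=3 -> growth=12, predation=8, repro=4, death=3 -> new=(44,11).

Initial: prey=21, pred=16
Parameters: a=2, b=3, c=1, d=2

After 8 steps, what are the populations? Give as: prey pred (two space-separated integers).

Step 1: prey: 21+4-10=15; pred: 16+3-3=16
Step 2: prey: 15+3-7=11; pred: 16+2-3=15
Step 3: prey: 11+2-4=9; pred: 15+1-3=13
Step 4: prey: 9+1-3=7; pred: 13+1-2=12
Step 5: prey: 7+1-2=6; pred: 12+0-2=10
Step 6: prey: 6+1-1=6; pred: 10+0-2=8
Step 7: prey: 6+1-1=6; pred: 8+0-1=7
Step 8: prey: 6+1-1=6; pred: 7+0-1=6

Answer: 6 6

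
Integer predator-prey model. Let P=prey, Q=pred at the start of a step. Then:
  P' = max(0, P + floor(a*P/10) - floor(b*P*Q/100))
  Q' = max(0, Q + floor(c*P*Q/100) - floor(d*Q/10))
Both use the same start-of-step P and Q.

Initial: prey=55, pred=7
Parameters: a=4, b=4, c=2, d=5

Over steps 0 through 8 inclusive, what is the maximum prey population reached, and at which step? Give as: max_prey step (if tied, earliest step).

Step 1: prey: 55+22-15=62; pred: 7+7-3=11
Step 2: prey: 62+24-27=59; pred: 11+13-5=19
Step 3: prey: 59+23-44=38; pred: 19+22-9=32
Step 4: prey: 38+15-48=5; pred: 32+24-16=40
Step 5: prey: 5+2-8=0; pred: 40+4-20=24
Step 6: prey: 0+0-0=0; pred: 24+0-12=12
Step 7: prey: 0+0-0=0; pred: 12+0-6=6
Step 8: prey: 0+0-0=0; pred: 6+0-3=3
Max prey = 62 at step 1

Answer: 62 1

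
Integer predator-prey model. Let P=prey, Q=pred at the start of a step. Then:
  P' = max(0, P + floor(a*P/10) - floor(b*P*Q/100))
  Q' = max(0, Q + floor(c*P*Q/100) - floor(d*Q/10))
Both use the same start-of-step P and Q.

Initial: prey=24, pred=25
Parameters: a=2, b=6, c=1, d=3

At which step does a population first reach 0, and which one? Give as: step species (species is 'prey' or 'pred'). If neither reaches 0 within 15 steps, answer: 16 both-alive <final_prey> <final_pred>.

Answer: 1 prey

Derivation:
Step 1: prey: 24+4-36=0; pred: 25+6-7=24
First extinction: prey at step 1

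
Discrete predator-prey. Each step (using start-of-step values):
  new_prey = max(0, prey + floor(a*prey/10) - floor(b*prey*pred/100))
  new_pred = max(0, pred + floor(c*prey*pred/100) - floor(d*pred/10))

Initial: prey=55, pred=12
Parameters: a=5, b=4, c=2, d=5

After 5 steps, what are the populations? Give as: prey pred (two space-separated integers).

Step 1: prey: 55+27-26=56; pred: 12+13-6=19
Step 2: prey: 56+28-42=42; pred: 19+21-9=31
Step 3: prey: 42+21-52=11; pred: 31+26-15=42
Step 4: prey: 11+5-18=0; pred: 42+9-21=30
Step 5: prey: 0+0-0=0; pred: 30+0-15=15

Answer: 0 15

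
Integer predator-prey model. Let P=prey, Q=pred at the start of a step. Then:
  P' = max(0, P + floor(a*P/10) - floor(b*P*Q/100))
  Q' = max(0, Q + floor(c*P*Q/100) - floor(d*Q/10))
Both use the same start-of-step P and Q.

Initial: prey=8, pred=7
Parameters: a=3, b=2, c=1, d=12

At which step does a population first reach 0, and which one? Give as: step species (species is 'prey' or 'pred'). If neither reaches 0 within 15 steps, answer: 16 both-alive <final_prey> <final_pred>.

Step 1: prey: 8+2-1=9; pred: 7+0-8=0
First extinction: pred at step 1

Answer: 1 pred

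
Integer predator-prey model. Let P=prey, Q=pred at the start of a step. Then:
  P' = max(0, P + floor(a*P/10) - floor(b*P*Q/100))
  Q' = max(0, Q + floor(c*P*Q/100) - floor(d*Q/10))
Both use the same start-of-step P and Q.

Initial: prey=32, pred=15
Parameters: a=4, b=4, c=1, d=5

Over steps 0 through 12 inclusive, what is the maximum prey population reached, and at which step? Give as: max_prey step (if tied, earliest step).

Step 1: prey: 32+12-19=25; pred: 15+4-7=12
Step 2: prey: 25+10-12=23; pred: 12+3-6=9
Step 3: prey: 23+9-8=24; pred: 9+2-4=7
Step 4: prey: 24+9-6=27; pred: 7+1-3=5
Step 5: prey: 27+10-5=32; pred: 5+1-2=4
Step 6: prey: 32+12-5=39; pred: 4+1-2=3
Step 7: prey: 39+15-4=50; pred: 3+1-1=3
Step 8: prey: 50+20-6=64; pred: 3+1-1=3
Step 9: prey: 64+25-7=82; pred: 3+1-1=3
Step 10: prey: 82+32-9=105; pred: 3+2-1=4
Step 11: prey: 105+42-16=131; pred: 4+4-2=6
Step 12: prey: 131+52-31=152; pred: 6+7-3=10
Max prey = 152 at step 12

Answer: 152 12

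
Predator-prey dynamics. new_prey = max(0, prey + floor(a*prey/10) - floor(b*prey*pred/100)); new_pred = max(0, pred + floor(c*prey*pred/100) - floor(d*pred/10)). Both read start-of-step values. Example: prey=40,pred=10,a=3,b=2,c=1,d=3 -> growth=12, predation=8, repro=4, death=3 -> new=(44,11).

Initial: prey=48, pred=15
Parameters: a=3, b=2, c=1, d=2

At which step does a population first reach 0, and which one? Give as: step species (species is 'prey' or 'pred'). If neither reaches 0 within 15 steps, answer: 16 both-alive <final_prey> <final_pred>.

Step 1: prey: 48+14-14=48; pred: 15+7-3=19
Step 2: prey: 48+14-18=44; pred: 19+9-3=25
Step 3: prey: 44+13-22=35; pred: 25+11-5=31
Step 4: prey: 35+10-21=24; pred: 31+10-6=35
Step 5: prey: 24+7-16=15; pred: 35+8-7=36
Step 6: prey: 15+4-10=9; pred: 36+5-7=34
Step 7: prey: 9+2-6=5; pred: 34+3-6=31
Step 8: prey: 5+1-3=3; pred: 31+1-6=26
Step 9: prey: 3+0-1=2; pred: 26+0-5=21
Step 10: prey: 2+0-0=2; pred: 21+0-4=17
Step 11: prey: 2+0-0=2; pred: 17+0-3=14
Step 12: prey: 2+0-0=2; pred: 14+0-2=12
Step 13: prey: 2+0-0=2; pred: 12+0-2=10
Step 14: prey: 2+0-0=2; pred: 10+0-2=8
Step 15: prey: 2+0-0=2; pred: 8+0-1=7
No extinction within 15 steps

Answer: 16 both-alive 2 7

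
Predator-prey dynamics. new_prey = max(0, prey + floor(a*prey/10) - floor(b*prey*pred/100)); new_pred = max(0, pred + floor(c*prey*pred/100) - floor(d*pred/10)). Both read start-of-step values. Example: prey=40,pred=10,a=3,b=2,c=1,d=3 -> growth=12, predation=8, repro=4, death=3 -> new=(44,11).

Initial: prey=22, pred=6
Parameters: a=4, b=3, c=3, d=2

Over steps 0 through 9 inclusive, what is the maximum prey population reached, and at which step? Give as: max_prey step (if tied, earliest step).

Answer: 31 2

Derivation:
Step 1: prey: 22+8-3=27; pred: 6+3-1=8
Step 2: prey: 27+10-6=31; pred: 8+6-1=13
Step 3: prey: 31+12-12=31; pred: 13+12-2=23
Step 4: prey: 31+12-21=22; pred: 23+21-4=40
Step 5: prey: 22+8-26=4; pred: 40+26-8=58
Step 6: prey: 4+1-6=0; pred: 58+6-11=53
Step 7: prey: 0+0-0=0; pred: 53+0-10=43
Step 8: prey: 0+0-0=0; pred: 43+0-8=35
Step 9: prey: 0+0-0=0; pred: 35+0-7=28
Max prey = 31 at step 2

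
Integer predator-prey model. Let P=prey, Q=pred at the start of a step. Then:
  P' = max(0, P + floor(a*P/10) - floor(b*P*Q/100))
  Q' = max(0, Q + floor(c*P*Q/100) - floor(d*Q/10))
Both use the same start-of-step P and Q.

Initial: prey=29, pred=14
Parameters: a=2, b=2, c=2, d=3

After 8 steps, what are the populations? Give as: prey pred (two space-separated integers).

Step 1: prey: 29+5-8=26; pred: 14+8-4=18
Step 2: prey: 26+5-9=22; pred: 18+9-5=22
Step 3: prey: 22+4-9=17; pred: 22+9-6=25
Step 4: prey: 17+3-8=12; pred: 25+8-7=26
Step 5: prey: 12+2-6=8; pred: 26+6-7=25
Step 6: prey: 8+1-4=5; pred: 25+4-7=22
Step 7: prey: 5+1-2=4; pred: 22+2-6=18
Step 8: prey: 4+0-1=3; pred: 18+1-5=14

Answer: 3 14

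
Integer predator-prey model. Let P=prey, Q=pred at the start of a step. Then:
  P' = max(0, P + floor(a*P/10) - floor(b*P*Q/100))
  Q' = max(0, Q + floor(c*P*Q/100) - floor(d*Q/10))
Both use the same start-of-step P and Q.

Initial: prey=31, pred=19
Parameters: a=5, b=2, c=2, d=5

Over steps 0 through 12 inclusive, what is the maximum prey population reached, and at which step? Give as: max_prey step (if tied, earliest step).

Answer: 38 2

Derivation:
Step 1: prey: 31+15-11=35; pred: 19+11-9=21
Step 2: prey: 35+17-14=38; pred: 21+14-10=25
Step 3: prey: 38+19-19=38; pred: 25+19-12=32
Step 4: prey: 38+19-24=33; pred: 32+24-16=40
Step 5: prey: 33+16-26=23; pred: 40+26-20=46
Step 6: prey: 23+11-21=13; pred: 46+21-23=44
Step 7: prey: 13+6-11=8; pred: 44+11-22=33
Step 8: prey: 8+4-5=7; pred: 33+5-16=22
Step 9: prey: 7+3-3=7; pred: 22+3-11=14
Step 10: prey: 7+3-1=9; pred: 14+1-7=8
Step 11: prey: 9+4-1=12; pred: 8+1-4=5
Step 12: prey: 12+6-1=17; pred: 5+1-2=4
Max prey = 38 at step 2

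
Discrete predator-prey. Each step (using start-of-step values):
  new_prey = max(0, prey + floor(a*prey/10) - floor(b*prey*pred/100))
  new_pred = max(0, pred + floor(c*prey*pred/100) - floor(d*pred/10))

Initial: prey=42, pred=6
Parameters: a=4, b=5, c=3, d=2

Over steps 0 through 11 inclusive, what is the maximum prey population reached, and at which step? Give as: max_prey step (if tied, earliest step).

Step 1: prey: 42+16-12=46; pred: 6+7-1=12
Step 2: prey: 46+18-27=37; pred: 12+16-2=26
Step 3: prey: 37+14-48=3; pred: 26+28-5=49
Step 4: prey: 3+1-7=0; pred: 49+4-9=44
Step 5: prey: 0+0-0=0; pred: 44+0-8=36
Step 6: prey: 0+0-0=0; pred: 36+0-7=29
Step 7: prey: 0+0-0=0; pred: 29+0-5=24
Step 8: prey: 0+0-0=0; pred: 24+0-4=20
Step 9: prey: 0+0-0=0; pred: 20+0-4=16
Step 10: prey: 0+0-0=0; pred: 16+0-3=13
Step 11: prey: 0+0-0=0; pred: 13+0-2=11
Max prey = 46 at step 1

Answer: 46 1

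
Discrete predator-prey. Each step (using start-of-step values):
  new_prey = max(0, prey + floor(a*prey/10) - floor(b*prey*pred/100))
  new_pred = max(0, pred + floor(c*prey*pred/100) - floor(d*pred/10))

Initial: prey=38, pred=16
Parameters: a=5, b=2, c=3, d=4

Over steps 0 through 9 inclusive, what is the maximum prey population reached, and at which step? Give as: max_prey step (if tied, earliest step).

Step 1: prey: 38+19-12=45; pred: 16+18-6=28
Step 2: prey: 45+22-25=42; pred: 28+37-11=54
Step 3: prey: 42+21-45=18; pred: 54+68-21=101
Step 4: prey: 18+9-36=0; pred: 101+54-40=115
Step 5: prey: 0+0-0=0; pred: 115+0-46=69
Step 6: prey: 0+0-0=0; pred: 69+0-27=42
Step 7: prey: 0+0-0=0; pred: 42+0-16=26
Step 8: prey: 0+0-0=0; pred: 26+0-10=16
Step 9: prey: 0+0-0=0; pred: 16+0-6=10
Max prey = 45 at step 1

Answer: 45 1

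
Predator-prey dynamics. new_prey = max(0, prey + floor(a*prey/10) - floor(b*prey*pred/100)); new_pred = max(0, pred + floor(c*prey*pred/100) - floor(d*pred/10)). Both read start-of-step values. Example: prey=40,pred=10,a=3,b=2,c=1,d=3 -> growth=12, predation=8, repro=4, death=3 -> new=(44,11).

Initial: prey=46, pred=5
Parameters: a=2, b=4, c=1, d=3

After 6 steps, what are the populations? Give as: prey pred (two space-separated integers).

Answer: 25 10

Derivation:
Step 1: prey: 46+9-9=46; pred: 5+2-1=6
Step 2: prey: 46+9-11=44; pred: 6+2-1=7
Step 3: prey: 44+8-12=40; pred: 7+3-2=8
Step 4: prey: 40+8-12=36; pred: 8+3-2=9
Step 5: prey: 36+7-12=31; pred: 9+3-2=10
Step 6: prey: 31+6-12=25; pred: 10+3-3=10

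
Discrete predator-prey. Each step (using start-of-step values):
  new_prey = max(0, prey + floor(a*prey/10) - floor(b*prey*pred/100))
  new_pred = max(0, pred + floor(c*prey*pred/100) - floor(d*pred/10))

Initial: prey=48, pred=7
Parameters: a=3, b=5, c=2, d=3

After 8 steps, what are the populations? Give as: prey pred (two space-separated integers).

Step 1: prey: 48+14-16=46; pred: 7+6-2=11
Step 2: prey: 46+13-25=34; pred: 11+10-3=18
Step 3: prey: 34+10-30=14; pred: 18+12-5=25
Step 4: prey: 14+4-17=1; pred: 25+7-7=25
Step 5: prey: 1+0-1=0; pred: 25+0-7=18
Step 6: prey: 0+0-0=0; pred: 18+0-5=13
Step 7: prey: 0+0-0=0; pred: 13+0-3=10
Step 8: prey: 0+0-0=0; pred: 10+0-3=7

Answer: 0 7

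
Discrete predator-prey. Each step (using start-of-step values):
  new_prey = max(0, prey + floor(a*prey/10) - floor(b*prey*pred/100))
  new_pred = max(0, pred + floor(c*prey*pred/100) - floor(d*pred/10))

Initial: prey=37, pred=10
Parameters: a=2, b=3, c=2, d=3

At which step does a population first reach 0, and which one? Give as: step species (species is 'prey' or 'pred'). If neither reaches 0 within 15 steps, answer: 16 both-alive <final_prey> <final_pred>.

Step 1: prey: 37+7-11=33; pred: 10+7-3=14
Step 2: prey: 33+6-13=26; pred: 14+9-4=19
Step 3: prey: 26+5-14=17; pred: 19+9-5=23
Step 4: prey: 17+3-11=9; pred: 23+7-6=24
Step 5: prey: 9+1-6=4; pred: 24+4-7=21
Step 6: prey: 4+0-2=2; pred: 21+1-6=16
Step 7: prey: 2+0-0=2; pred: 16+0-4=12
Step 8: prey: 2+0-0=2; pred: 12+0-3=9
Step 9: prey: 2+0-0=2; pred: 9+0-2=7
Step 10: prey: 2+0-0=2; pred: 7+0-2=5
Step 11: prey: 2+0-0=2; pred: 5+0-1=4
Step 12: prey: 2+0-0=2; pred: 4+0-1=3
Step 13: prey: 2+0-0=2; pred: 3+0-0=3
Steps 14-15: state stable at prey=2, pred=3 (no change)
No extinction within 15 steps

Answer: 16 both-alive 2 3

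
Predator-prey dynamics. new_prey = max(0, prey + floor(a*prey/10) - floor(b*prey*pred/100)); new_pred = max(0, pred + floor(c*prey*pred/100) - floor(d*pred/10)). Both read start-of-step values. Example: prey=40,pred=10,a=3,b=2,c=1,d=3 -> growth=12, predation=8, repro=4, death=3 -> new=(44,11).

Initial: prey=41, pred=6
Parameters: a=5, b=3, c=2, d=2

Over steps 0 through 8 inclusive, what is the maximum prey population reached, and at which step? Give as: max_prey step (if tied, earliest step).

Step 1: prey: 41+20-7=54; pred: 6+4-1=9
Step 2: prey: 54+27-14=67; pred: 9+9-1=17
Step 3: prey: 67+33-34=66; pred: 17+22-3=36
Step 4: prey: 66+33-71=28; pred: 36+47-7=76
Step 5: prey: 28+14-63=0; pred: 76+42-15=103
Step 6: prey: 0+0-0=0; pred: 103+0-20=83
Step 7: prey: 0+0-0=0; pred: 83+0-16=67
Step 8: prey: 0+0-0=0; pred: 67+0-13=54
Max prey = 67 at step 2

Answer: 67 2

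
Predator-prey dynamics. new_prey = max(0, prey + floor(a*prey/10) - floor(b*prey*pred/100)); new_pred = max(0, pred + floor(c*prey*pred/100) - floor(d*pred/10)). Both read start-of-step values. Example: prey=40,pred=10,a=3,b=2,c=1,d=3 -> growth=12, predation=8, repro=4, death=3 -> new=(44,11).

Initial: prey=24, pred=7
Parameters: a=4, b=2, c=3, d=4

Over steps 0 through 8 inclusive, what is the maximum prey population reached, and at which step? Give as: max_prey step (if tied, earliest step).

Answer: 40 3

Derivation:
Step 1: prey: 24+9-3=30; pred: 7+5-2=10
Step 2: prey: 30+12-6=36; pred: 10+9-4=15
Step 3: prey: 36+14-10=40; pred: 15+16-6=25
Step 4: prey: 40+16-20=36; pred: 25+30-10=45
Step 5: prey: 36+14-32=18; pred: 45+48-18=75
Step 6: prey: 18+7-27=0; pred: 75+40-30=85
Step 7: prey: 0+0-0=0; pred: 85+0-34=51
Step 8: prey: 0+0-0=0; pred: 51+0-20=31
Max prey = 40 at step 3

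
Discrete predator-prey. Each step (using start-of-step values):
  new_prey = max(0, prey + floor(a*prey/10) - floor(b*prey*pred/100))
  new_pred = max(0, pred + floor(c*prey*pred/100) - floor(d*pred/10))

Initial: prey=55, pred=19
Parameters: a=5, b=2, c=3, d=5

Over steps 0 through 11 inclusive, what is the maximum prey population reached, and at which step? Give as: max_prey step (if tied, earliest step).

Answer: 62 1

Derivation:
Step 1: prey: 55+27-20=62; pred: 19+31-9=41
Step 2: prey: 62+31-50=43; pred: 41+76-20=97
Step 3: prey: 43+21-83=0; pred: 97+125-48=174
Step 4: prey: 0+0-0=0; pred: 174+0-87=87
Step 5: prey: 0+0-0=0; pred: 87+0-43=44
Step 6: prey: 0+0-0=0; pred: 44+0-22=22
Step 7: prey: 0+0-0=0; pred: 22+0-11=11
Step 8: prey: 0+0-0=0; pred: 11+0-5=6
Step 9: prey: 0+0-0=0; pred: 6+0-3=3
Step 10: prey: 0+0-0=0; pred: 3+0-1=2
Step 11: prey: 0+0-0=0; pred: 2+0-1=1
Max prey = 62 at step 1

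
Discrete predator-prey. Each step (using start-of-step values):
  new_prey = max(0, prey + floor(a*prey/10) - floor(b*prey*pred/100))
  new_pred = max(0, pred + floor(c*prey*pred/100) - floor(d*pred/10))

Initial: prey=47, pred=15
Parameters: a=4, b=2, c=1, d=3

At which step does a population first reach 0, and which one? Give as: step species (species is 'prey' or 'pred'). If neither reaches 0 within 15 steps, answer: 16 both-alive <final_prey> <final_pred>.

Answer: 16 both-alive 15 6

Derivation:
Step 1: prey: 47+18-14=51; pred: 15+7-4=18
Step 2: prey: 51+20-18=53; pred: 18+9-5=22
Step 3: prey: 53+21-23=51; pred: 22+11-6=27
Step 4: prey: 51+20-27=44; pred: 27+13-8=32
Step 5: prey: 44+17-28=33; pred: 32+14-9=37
Step 6: prey: 33+13-24=22; pred: 37+12-11=38
Step 7: prey: 22+8-16=14; pred: 38+8-11=35
Step 8: prey: 14+5-9=10; pred: 35+4-10=29
Step 9: prey: 10+4-5=9; pred: 29+2-8=23
Step 10: prey: 9+3-4=8; pred: 23+2-6=19
Step 11: prey: 8+3-3=8; pred: 19+1-5=15
Step 12: prey: 8+3-2=9; pred: 15+1-4=12
Step 13: prey: 9+3-2=10; pred: 12+1-3=10
Step 14: prey: 10+4-2=12; pred: 10+1-3=8
Step 15: prey: 12+4-1=15; pred: 8+0-2=6
No extinction within 15 steps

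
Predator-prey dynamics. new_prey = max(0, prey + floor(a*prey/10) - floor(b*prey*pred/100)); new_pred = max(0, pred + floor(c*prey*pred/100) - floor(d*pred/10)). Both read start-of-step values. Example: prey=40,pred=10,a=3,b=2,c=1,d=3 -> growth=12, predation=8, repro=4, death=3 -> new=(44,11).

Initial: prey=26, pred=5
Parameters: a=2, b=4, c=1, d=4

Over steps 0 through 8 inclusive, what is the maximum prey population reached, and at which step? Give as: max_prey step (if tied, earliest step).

Answer: 34 8

Derivation:
Step 1: prey: 26+5-5=26; pred: 5+1-2=4
Step 2: prey: 26+5-4=27; pred: 4+1-1=4
Step 3: prey: 27+5-4=28; pred: 4+1-1=4
Step 4: prey: 28+5-4=29; pred: 4+1-1=4
Step 5: prey: 29+5-4=30; pred: 4+1-1=4
Step 6: prey: 30+6-4=32; pred: 4+1-1=4
Step 7: prey: 32+6-5=33; pred: 4+1-1=4
Step 8: prey: 33+6-5=34; pred: 4+1-1=4
Max prey = 34 at step 8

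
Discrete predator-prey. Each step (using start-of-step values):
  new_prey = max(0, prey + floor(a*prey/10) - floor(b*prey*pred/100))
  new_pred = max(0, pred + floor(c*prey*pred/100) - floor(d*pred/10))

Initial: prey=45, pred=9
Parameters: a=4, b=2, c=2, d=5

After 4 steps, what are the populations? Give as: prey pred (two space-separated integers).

Answer: 41 64

Derivation:
Step 1: prey: 45+18-8=55; pred: 9+8-4=13
Step 2: prey: 55+22-14=63; pred: 13+14-6=21
Step 3: prey: 63+25-26=62; pred: 21+26-10=37
Step 4: prey: 62+24-45=41; pred: 37+45-18=64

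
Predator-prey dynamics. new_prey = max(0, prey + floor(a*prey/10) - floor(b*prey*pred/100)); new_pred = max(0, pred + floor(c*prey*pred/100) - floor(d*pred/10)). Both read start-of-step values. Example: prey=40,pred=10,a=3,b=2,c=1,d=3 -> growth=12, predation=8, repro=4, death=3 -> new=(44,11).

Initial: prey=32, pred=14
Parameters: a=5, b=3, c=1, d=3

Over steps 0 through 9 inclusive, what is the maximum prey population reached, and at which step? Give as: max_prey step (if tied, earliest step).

Step 1: prey: 32+16-13=35; pred: 14+4-4=14
Step 2: prey: 35+17-14=38; pred: 14+4-4=14
Step 3: prey: 38+19-15=42; pred: 14+5-4=15
Step 4: prey: 42+21-18=45; pred: 15+6-4=17
Step 5: prey: 45+22-22=45; pred: 17+7-5=19
Step 6: prey: 45+22-25=42; pred: 19+8-5=22
Step 7: prey: 42+21-27=36; pred: 22+9-6=25
Step 8: prey: 36+18-27=27; pred: 25+9-7=27
Step 9: prey: 27+13-21=19; pred: 27+7-8=26
Max prey = 45 at step 4

Answer: 45 4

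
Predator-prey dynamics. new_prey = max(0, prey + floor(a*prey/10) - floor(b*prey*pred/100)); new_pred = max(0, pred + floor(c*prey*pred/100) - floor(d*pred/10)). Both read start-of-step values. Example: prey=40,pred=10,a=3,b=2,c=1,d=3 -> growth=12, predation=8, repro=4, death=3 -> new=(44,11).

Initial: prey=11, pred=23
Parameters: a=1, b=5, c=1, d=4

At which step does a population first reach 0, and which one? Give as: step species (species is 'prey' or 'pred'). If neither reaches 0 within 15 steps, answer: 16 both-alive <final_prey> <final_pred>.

Step 1: prey: 11+1-12=0; pred: 23+2-9=16
First extinction: prey at step 1

Answer: 1 prey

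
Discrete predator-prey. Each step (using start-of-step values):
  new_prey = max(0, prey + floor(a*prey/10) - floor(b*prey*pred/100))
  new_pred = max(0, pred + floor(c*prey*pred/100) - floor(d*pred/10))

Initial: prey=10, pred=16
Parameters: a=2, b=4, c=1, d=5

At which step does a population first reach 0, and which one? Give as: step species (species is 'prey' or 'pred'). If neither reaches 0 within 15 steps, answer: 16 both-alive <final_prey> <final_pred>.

Step 1: prey: 10+2-6=6; pred: 16+1-8=9
Step 2: prey: 6+1-2=5; pred: 9+0-4=5
Step 3: prey: 5+1-1=5; pred: 5+0-2=3
Step 4: prey: 5+1-0=6; pred: 3+0-1=2
Step 5: prey: 6+1-0=7; pred: 2+0-1=1
Step 6: prey: 7+1-0=8; pred: 1+0-0=1
Step 7: prey: 8+1-0=9; pred: 1+0-0=1
Step 8: prey: 9+1-0=10; pred: 1+0-0=1
Step 9: prey: 10+2-0=12; pred: 1+0-0=1
Step 10: prey: 12+2-0=14; pred: 1+0-0=1
Step 11: prey: 14+2-0=16; pred: 1+0-0=1
Step 12: prey: 16+3-0=19; pred: 1+0-0=1
Step 13: prey: 19+3-0=22; pred: 1+0-0=1
Step 14: prey: 22+4-0=26; pred: 1+0-0=1
Step 15: prey: 26+5-1=30; pred: 1+0-0=1
No extinction within 15 steps

Answer: 16 both-alive 30 1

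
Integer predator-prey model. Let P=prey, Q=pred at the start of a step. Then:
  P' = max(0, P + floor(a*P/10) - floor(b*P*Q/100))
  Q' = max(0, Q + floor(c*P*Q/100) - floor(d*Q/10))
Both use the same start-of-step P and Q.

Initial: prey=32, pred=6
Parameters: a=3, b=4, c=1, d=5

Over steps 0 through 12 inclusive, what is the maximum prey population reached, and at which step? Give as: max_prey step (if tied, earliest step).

Step 1: prey: 32+9-7=34; pred: 6+1-3=4
Step 2: prey: 34+10-5=39; pred: 4+1-2=3
Step 3: prey: 39+11-4=46; pred: 3+1-1=3
Step 4: prey: 46+13-5=54; pred: 3+1-1=3
Step 5: prey: 54+16-6=64; pred: 3+1-1=3
Step 6: prey: 64+19-7=76; pred: 3+1-1=3
Step 7: prey: 76+22-9=89; pred: 3+2-1=4
Step 8: prey: 89+26-14=101; pred: 4+3-2=5
Step 9: prey: 101+30-20=111; pred: 5+5-2=8
Step 10: prey: 111+33-35=109; pred: 8+8-4=12
Step 11: prey: 109+32-52=89; pred: 12+13-6=19
Step 12: prey: 89+26-67=48; pred: 19+16-9=26
Max prey = 111 at step 9

Answer: 111 9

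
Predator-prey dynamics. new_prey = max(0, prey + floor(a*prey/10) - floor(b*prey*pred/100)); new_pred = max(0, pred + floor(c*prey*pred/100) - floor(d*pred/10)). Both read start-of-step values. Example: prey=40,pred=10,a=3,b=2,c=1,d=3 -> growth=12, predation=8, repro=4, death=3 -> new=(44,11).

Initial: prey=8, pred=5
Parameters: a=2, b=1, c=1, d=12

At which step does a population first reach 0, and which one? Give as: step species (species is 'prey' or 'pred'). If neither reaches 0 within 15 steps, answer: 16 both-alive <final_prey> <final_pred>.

Step 1: prey: 8+1-0=9; pred: 5+0-6=0
First extinction: pred at step 1

Answer: 1 pred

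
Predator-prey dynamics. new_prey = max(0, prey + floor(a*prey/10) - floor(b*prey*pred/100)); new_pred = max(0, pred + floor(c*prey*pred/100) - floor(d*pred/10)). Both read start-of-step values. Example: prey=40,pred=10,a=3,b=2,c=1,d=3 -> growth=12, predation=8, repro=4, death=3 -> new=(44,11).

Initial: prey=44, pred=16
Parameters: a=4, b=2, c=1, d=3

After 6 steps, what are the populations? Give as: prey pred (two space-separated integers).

Step 1: prey: 44+17-14=47; pred: 16+7-4=19
Step 2: prey: 47+18-17=48; pred: 19+8-5=22
Step 3: prey: 48+19-21=46; pred: 22+10-6=26
Step 4: prey: 46+18-23=41; pred: 26+11-7=30
Step 5: prey: 41+16-24=33; pred: 30+12-9=33
Step 6: prey: 33+13-21=25; pred: 33+10-9=34

Answer: 25 34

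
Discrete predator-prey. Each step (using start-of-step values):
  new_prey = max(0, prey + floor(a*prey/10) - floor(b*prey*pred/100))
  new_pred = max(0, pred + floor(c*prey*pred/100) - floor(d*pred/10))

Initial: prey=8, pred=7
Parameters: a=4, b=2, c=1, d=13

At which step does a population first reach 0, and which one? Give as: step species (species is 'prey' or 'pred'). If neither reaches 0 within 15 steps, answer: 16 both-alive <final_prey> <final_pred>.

Step 1: prey: 8+3-1=10; pred: 7+0-9=0
First extinction: pred at step 1

Answer: 1 pred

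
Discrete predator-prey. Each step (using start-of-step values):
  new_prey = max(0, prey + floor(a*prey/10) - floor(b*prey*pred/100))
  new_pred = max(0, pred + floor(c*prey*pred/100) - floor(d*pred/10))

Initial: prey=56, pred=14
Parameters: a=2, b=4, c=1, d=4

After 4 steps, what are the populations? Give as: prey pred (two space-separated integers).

Answer: 9 9

Derivation:
Step 1: prey: 56+11-31=36; pred: 14+7-5=16
Step 2: prey: 36+7-23=20; pred: 16+5-6=15
Step 3: prey: 20+4-12=12; pred: 15+3-6=12
Step 4: prey: 12+2-5=9; pred: 12+1-4=9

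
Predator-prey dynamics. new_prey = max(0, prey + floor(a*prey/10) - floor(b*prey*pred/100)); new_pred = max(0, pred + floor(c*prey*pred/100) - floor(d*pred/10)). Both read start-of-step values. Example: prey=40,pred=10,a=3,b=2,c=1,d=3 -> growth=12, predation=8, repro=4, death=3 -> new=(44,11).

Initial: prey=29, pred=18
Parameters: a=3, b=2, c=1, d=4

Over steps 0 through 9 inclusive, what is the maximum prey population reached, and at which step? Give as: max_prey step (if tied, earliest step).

Answer: 50 9

Derivation:
Step 1: prey: 29+8-10=27; pred: 18+5-7=16
Step 2: prey: 27+8-8=27; pred: 16+4-6=14
Step 3: prey: 27+8-7=28; pred: 14+3-5=12
Step 4: prey: 28+8-6=30; pred: 12+3-4=11
Step 5: prey: 30+9-6=33; pred: 11+3-4=10
Step 6: prey: 33+9-6=36; pred: 10+3-4=9
Step 7: prey: 36+10-6=40; pred: 9+3-3=9
Step 8: prey: 40+12-7=45; pred: 9+3-3=9
Step 9: prey: 45+13-8=50; pred: 9+4-3=10
Max prey = 50 at step 9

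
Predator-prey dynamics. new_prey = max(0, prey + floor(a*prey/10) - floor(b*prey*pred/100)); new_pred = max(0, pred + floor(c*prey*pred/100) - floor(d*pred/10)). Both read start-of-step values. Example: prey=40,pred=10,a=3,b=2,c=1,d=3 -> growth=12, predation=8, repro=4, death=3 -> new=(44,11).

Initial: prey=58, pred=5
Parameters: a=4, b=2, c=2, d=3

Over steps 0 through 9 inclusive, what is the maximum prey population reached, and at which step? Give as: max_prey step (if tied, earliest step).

Step 1: prey: 58+23-5=76; pred: 5+5-1=9
Step 2: prey: 76+30-13=93; pred: 9+13-2=20
Step 3: prey: 93+37-37=93; pred: 20+37-6=51
Step 4: prey: 93+37-94=36; pred: 51+94-15=130
Step 5: prey: 36+14-93=0; pred: 130+93-39=184
Step 6: prey: 0+0-0=0; pred: 184+0-55=129
Step 7: prey: 0+0-0=0; pred: 129+0-38=91
Step 8: prey: 0+0-0=0; pred: 91+0-27=64
Step 9: prey: 0+0-0=0; pred: 64+0-19=45
Max prey = 93 at step 2

Answer: 93 2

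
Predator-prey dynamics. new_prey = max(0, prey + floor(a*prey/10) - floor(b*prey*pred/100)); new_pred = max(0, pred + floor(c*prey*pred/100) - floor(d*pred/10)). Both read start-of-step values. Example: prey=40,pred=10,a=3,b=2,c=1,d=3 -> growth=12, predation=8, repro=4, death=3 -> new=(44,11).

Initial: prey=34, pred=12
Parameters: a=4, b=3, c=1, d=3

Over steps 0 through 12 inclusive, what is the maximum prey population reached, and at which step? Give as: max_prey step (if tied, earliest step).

Answer: 36 2

Derivation:
Step 1: prey: 34+13-12=35; pred: 12+4-3=13
Step 2: prey: 35+14-13=36; pred: 13+4-3=14
Step 3: prey: 36+14-15=35; pred: 14+5-4=15
Step 4: prey: 35+14-15=34; pred: 15+5-4=16
Step 5: prey: 34+13-16=31; pred: 16+5-4=17
Step 6: prey: 31+12-15=28; pred: 17+5-5=17
Step 7: prey: 28+11-14=25; pred: 17+4-5=16
Step 8: prey: 25+10-12=23; pred: 16+4-4=16
Step 9: prey: 23+9-11=21; pred: 16+3-4=15
Step 10: prey: 21+8-9=20; pred: 15+3-4=14
Step 11: prey: 20+8-8=20; pred: 14+2-4=12
Step 12: prey: 20+8-7=21; pred: 12+2-3=11
Max prey = 36 at step 2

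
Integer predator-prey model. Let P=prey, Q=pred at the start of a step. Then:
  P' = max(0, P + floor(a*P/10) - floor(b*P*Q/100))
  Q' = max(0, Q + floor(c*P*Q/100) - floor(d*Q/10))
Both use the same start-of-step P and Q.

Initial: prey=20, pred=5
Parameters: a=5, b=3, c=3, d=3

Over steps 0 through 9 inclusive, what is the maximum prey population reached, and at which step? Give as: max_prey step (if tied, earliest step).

Step 1: prey: 20+10-3=27; pred: 5+3-1=7
Step 2: prey: 27+13-5=35; pred: 7+5-2=10
Step 3: prey: 35+17-10=42; pred: 10+10-3=17
Step 4: prey: 42+21-21=42; pred: 17+21-5=33
Step 5: prey: 42+21-41=22; pred: 33+41-9=65
Step 6: prey: 22+11-42=0; pred: 65+42-19=88
Step 7: prey: 0+0-0=0; pred: 88+0-26=62
Step 8: prey: 0+0-0=0; pred: 62+0-18=44
Step 9: prey: 0+0-0=0; pred: 44+0-13=31
Max prey = 42 at step 3

Answer: 42 3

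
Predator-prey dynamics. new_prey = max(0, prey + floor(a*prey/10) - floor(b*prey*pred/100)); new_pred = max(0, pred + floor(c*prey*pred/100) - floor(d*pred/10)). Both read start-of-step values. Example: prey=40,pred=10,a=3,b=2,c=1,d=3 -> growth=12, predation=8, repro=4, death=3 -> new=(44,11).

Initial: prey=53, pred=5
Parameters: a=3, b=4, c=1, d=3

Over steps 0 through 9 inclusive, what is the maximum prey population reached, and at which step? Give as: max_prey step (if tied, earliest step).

Step 1: prey: 53+15-10=58; pred: 5+2-1=6
Step 2: prey: 58+17-13=62; pred: 6+3-1=8
Step 3: prey: 62+18-19=61; pred: 8+4-2=10
Step 4: prey: 61+18-24=55; pred: 10+6-3=13
Step 5: prey: 55+16-28=43; pred: 13+7-3=17
Step 6: prey: 43+12-29=26; pred: 17+7-5=19
Step 7: prey: 26+7-19=14; pred: 19+4-5=18
Step 8: prey: 14+4-10=8; pred: 18+2-5=15
Step 9: prey: 8+2-4=6; pred: 15+1-4=12
Max prey = 62 at step 2

Answer: 62 2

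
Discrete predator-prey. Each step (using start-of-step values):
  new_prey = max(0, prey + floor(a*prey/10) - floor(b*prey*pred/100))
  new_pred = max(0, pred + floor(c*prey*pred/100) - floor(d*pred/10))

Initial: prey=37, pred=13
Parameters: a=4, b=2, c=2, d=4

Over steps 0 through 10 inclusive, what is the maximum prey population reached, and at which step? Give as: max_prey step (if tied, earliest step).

Step 1: prey: 37+14-9=42; pred: 13+9-5=17
Step 2: prey: 42+16-14=44; pred: 17+14-6=25
Step 3: prey: 44+17-22=39; pred: 25+22-10=37
Step 4: prey: 39+15-28=26; pred: 37+28-14=51
Step 5: prey: 26+10-26=10; pred: 51+26-20=57
Step 6: prey: 10+4-11=3; pred: 57+11-22=46
Step 7: prey: 3+1-2=2; pred: 46+2-18=30
Step 8: prey: 2+0-1=1; pred: 30+1-12=19
Step 9: prey: 1+0-0=1; pred: 19+0-7=12
Step 10: prey: 1+0-0=1; pred: 12+0-4=8
Max prey = 44 at step 2

Answer: 44 2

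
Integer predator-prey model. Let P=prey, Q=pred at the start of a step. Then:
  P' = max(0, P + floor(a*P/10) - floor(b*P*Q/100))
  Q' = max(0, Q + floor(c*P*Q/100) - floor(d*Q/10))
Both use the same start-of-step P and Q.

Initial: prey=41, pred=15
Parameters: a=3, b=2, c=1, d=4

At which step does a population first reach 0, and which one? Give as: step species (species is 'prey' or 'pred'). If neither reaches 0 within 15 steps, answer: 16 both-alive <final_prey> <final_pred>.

Answer: 16 both-alive 41 15

Derivation:
Step 1: prey: 41+12-12=41; pred: 15+6-6=15
Steps 2-15: state stable at prey=41, pred=15 (no change)
No extinction within 15 steps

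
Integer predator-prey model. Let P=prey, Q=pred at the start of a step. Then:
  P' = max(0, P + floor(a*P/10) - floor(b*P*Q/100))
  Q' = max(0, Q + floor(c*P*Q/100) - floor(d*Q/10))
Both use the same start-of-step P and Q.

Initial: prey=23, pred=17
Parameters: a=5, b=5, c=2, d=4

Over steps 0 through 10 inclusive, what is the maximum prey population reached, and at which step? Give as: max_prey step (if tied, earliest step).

Step 1: prey: 23+11-19=15; pred: 17+7-6=18
Step 2: prey: 15+7-13=9; pred: 18+5-7=16
Step 3: prey: 9+4-7=6; pred: 16+2-6=12
Step 4: prey: 6+3-3=6; pred: 12+1-4=9
Step 5: prey: 6+3-2=7; pred: 9+1-3=7
Step 6: prey: 7+3-2=8; pred: 7+0-2=5
Step 7: prey: 8+4-2=10; pred: 5+0-2=3
Step 8: prey: 10+5-1=14; pred: 3+0-1=2
Step 9: prey: 14+7-1=20; pred: 2+0-0=2
Step 10: prey: 20+10-2=28; pred: 2+0-0=2
Max prey = 28 at step 10

Answer: 28 10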